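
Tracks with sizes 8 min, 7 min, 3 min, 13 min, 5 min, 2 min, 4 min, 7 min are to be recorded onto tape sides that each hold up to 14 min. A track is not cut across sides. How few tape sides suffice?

4

Total = 13 + 8 + 7 + 7 + 5 + 4 + 3 + 2 = 49 min.
Lower bound: ⌈49/14⌉ = 4 tape sides.
A packing using 4 tape sides:
  side 1: 13 = 13
  side 2: 8 + 5 = 13
  side 3: 7 + 7 = 14
  side 4: 4 + 3 + 2 = 9
This matches the lower bound, so 4 is optimal.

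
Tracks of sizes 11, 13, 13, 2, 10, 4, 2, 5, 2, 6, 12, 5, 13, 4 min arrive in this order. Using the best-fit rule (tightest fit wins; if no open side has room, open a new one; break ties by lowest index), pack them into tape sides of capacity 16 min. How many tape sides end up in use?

7

  11 → side 1 (new)  [load 11/16]
  13 → side 2 (new)  [load 13/16]
  13 → side 3 (new)  [load 13/16]
  2 → side 2  [load 15/16]
  10 → side 4 (new)  [load 10/16]
  4 → side 1  [load 15/16]
  2 → side 3  [load 15/16]
  5 → side 4  [load 15/16]
  2 → side 5 (new)  [load 2/16]
  6 → side 5  [load 8/16]
  12 → side 6 (new)  [load 12/16]
  5 → side 5  [load 13/16]
  13 → side 7 (new)  [load 13/16]
  4 → side 6  [load 16/16]
7 tape sides opened.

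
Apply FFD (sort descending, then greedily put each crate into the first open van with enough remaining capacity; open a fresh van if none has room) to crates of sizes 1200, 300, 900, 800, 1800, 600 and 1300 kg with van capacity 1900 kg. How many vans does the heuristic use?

4

Sorted descending: 1800, 1300, 1200, 900, 800, 600, 300.
  1800 → van 1 (new)  [load 1800/1900]
  1300 → van 2 (new)  [load 1300/1900]
  1200 → van 3 (new)  [load 1200/1900]
  900 → van 4 (new)  [load 900/1900]
  800 → van 4  [load 1700/1900]
  600 → van 2  [load 1900/1900]
  300 → van 3  [load 1500/1900]
4 vans opened.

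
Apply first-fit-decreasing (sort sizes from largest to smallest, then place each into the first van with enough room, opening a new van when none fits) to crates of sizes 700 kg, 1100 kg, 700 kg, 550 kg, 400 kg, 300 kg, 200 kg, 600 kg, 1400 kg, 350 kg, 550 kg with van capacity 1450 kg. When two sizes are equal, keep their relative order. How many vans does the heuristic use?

5

Sorted descending: 1400, 1100, 700, 700, 600, 550, 550, 400, 350, 300, 200.
  1400 → van 1 (new)  [load 1400/1450]
  1100 → van 2 (new)  [load 1100/1450]
  700 → van 3 (new)  [load 700/1450]
  700 → van 3  [load 1400/1450]
  600 → van 4 (new)  [load 600/1450]
  550 → van 4  [load 1150/1450]
  550 → van 5 (new)  [load 550/1450]
  400 → van 5  [load 950/1450]
  350 → van 2  [load 1450/1450]
  300 → van 4  [load 1450/1450]
  200 → van 5  [load 1150/1450]
5 vans opened.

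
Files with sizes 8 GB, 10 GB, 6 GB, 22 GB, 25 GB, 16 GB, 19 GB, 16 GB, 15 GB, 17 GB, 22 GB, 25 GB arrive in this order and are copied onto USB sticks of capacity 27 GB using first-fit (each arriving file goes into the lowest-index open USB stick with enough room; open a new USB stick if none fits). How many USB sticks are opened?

10

  8 → USB stick 1 (new)  [load 8/27]
  10 → USB stick 1  [load 18/27]
  6 → USB stick 1  [load 24/27]
  22 → USB stick 2 (new)  [load 22/27]
  25 → USB stick 3 (new)  [load 25/27]
  16 → USB stick 4 (new)  [load 16/27]
  19 → USB stick 5 (new)  [load 19/27]
  16 → USB stick 6 (new)  [load 16/27]
  15 → USB stick 7 (new)  [load 15/27]
  17 → USB stick 8 (new)  [load 17/27]
  22 → USB stick 9 (new)  [load 22/27]
  25 → USB stick 10 (new)  [load 25/27]
10 USB sticks opened.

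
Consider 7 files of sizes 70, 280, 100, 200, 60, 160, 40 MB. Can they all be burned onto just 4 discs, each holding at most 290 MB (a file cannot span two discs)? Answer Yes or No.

A valid assignment using 4 discs:
  disc 1: 280 = 280
  disc 2: 200 + 70 = 270
  disc 3: 160 + 100 = 260
  disc 4: 60 + 40 = 100
Every load is within 290 MB, so 4 discs suffice.

Yes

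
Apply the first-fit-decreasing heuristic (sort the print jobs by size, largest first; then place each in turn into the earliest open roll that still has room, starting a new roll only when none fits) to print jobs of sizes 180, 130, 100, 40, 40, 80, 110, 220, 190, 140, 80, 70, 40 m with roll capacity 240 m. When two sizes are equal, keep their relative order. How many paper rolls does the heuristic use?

Sorted descending: 220, 190, 180, 140, 130, 110, 100, 80, 80, 70, 40, 40, 40.
  220 → roll 1 (new)  [load 220/240]
  190 → roll 2 (new)  [load 190/240]
  180 → roll 3 (new)  [load 180/240]
  140 → roll 4 (new)  [load 140/240]
  130 → roll 5 (new)  [load 130/240]
  110 → roll 5  [load 240/240]
  100 → roll 4  [load 240/240]
  80 → roll 6 (new)  [load 80/240]
  80 → roll 6  [load 160/240]
  70 → roll 6  [load 230/240]
  40 → roll 2  [load 230/240]
  40 → roll 3  [load 220/240]
  40 → roll 7 (new)  [load 40/240]
7 paper rolls opened.

7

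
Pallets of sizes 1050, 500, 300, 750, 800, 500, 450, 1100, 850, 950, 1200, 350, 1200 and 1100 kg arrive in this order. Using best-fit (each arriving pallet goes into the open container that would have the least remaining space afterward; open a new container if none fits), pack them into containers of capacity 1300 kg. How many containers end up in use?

  1050 → container 1 (new)  [load 1050/1300]
  500 → container 2 (new)  [load 500/1300]
  300 → container 2  [load 800/1300]
  750 → container 3 (new)  [load 750/1300]
  800 → container 4 (new)  [load 800/1300]
  500 → container 2  [load 1300/1300]
  450 → container 4  [load 1250/1300]
  1100 → container 5 (new)  [load 1100/1300]
  850 → container 6 (new)  [load 850/1300]
  950 → container 7 (new)  [load 950/1300]
  1200 → container 8 (new)  [load 1200/1300]
  350 → container 7  [load 1300/1300]
  1200 → container 9 (new)  [load 1200/1300]
  1100 → container 10 (new)  [load 1100/1300]
10 containers opened.

10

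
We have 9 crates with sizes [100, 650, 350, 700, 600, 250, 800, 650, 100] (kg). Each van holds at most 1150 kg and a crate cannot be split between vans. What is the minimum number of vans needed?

Total = 800 + 700 + 650 + 650 + 600 + 350 + 250 + 100 + 100 = 4200 kg.
Lower bound: ⌈4200/1150⌉ = 4 vans.
Also, 5 crates each exceed 575 kg, and no two of those can share a van, so at least 5 vans are needed.
A packing using 5 vans:
  van 1: 800 + 350 = 1150
  van 2: 700 + 250 + 100 + 100 = 1150
  van 3: 650 = 650
  van 4: 650 = 650
  van 5: 600 = 600
This matches the lower bound, so 5 is optimal.

5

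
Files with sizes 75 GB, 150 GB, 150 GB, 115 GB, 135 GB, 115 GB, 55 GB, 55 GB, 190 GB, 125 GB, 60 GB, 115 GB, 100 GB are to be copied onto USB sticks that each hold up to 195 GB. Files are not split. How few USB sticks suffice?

Total = 190 + 150 + 150 + 135 + 125 + 115 + 115 + 115 + 100 + 75 + 60 + 55 + 55 = 1440 GB.
Lower bound: ⌈1440/195⌉ = 8 USB sticks.
Also, 9 files each exceed 195/2 GB, and no two of those can share a USB stick, so at least 9 USB sticks are needed.
A packing using 9 USB sticks:
  USB stick 1: 190 = 190
  USB stick 2: 150 = 150
  USB stick 3: 150 = 150
  USB stick 4: 135 + 60 = 195
  USB stick 5: 125 + 55 = 180
  USB stick 6: 115 + 75 = 190
  USB stick 7: 115 + 55 = 170
  USB stick 8: 115 = 115
  USB stick 9: 100 = 100
This matches the lower bound, so 9 is optimal.

9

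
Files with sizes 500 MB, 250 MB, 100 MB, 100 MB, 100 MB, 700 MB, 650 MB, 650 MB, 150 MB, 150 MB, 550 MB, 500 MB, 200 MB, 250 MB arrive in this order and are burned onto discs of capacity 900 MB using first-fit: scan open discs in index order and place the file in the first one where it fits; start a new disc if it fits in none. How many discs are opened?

6

  500 → disc 1 (new)  [load 500/900]
  250 → disc 1  [load 750/900]
  100 → disc 1  [load 850/900]
  100 → disc 2 (new)  [load 100/900]
  100 → disc 2  [load 200/900]
  700 → disc 2  [load 900/900]
  650 → disc 3 (new)  [load 650/900]
  650 → disc 4 (new)  [load 650/900]
  150 → disc 3  [load 800/900]
  150 → disc 4  [load 800/900]
  550 → disc 5 (new)  [load 550/900]
  500 → disc 6 (new)  [load 500/900]
  200 → disc 5  [load 750/900]
  250 → disc 6  [load 750/900]
6 discs opened.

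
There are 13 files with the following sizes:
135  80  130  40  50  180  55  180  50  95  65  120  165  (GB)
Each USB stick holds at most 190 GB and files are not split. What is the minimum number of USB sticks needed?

8

Total = 180 + 180 + 165 + 135 + 130 + 120 + 95 + 80 + 65 + 55 + 50 + 50 + 40 = 1345 GB.
Lower bound: ⌈1345/190⌉ = 8 USB sticks.
A packing using 8 USB sticks:
  USB stick 1: 180 = 180
  USB stick 2: 180 = 180
  USB stick 3: 165 = 165
  USB stick 4: 135 + 55 = 190
  USB stick 5: 130 + 50 = 180
  USB stick 6: 120 + 65 = 185
  USB stick 7: 95 + 80 = 175
  USB stick 8: 50 + 40 = 90
This matches the lower bound, so 8 is optimal.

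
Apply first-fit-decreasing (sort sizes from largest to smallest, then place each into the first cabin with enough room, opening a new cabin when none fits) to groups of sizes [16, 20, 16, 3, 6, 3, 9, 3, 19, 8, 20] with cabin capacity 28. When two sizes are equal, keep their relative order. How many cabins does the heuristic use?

Sorted descending: 20, 20, 19, 16, 16, 9, 8, 6, 3, 3, 3.
  20 → cabin 1 (new)  [load 20/28]
  20 → cabin 2 (new)  [load 20/28]
  19 → cabin 3 (new)  [load 19/28]
  16 → cabin 4 (new)  [load 16/28]
  16 → cabin 5 (new)  [load 16/28]
  9 → cabin 3  [load 28/28]
  8 → cabin 1  [load 28/28]
  6 → cabin 2  [load 26/28]
  3 → cabin 4  [load 19/28]
  3 → cabin 4  [load 22/28]
  3 → cabin 4  [load 25/28]
5 cabins opened.

5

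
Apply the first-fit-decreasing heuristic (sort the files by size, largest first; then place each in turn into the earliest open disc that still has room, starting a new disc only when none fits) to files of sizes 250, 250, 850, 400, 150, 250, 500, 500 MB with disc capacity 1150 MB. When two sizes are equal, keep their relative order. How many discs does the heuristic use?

3

Sorted descending: 850, 500, 500, 400, 250, 250, 250, 150.
  850 → disc 1 (new)  [load 850/1150]
  500 → disc 2 (new)  [load 500/1150]
  500 → disc 2  [load 1000/1150]
  400 → disc 3 (new)  [load 400/1150]
  250 → disc 1  [load 1100/1150]
  250 → disc 3  [load 650/1150]
  250 → disc 3  [load 900/1150]
  150 → disc 2  [load 1150/1150]
3 discs opened.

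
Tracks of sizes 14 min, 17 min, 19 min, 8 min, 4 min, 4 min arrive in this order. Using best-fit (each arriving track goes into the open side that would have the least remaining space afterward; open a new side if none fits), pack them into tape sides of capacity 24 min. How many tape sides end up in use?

3

  14 → side 1 (new)  [load 14/24]
  17 → side 2 (new)  [load 17/24]
  19 → side 3 (new)  [load 19/24]
  8 → side 1  [load 22/24]
  4 → side 3  [load 23/24]
  4 → side 2  [load 21/24]
3 tape sides opened.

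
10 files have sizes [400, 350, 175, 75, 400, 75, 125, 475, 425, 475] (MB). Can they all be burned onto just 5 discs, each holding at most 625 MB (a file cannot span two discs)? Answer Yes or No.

No

Total = 2975 MB; ⌈2975/625⌉ = 5.
6 files each exceed half the capacity and cannot share a disc, forcing at least 6 discs.
At least 6 discs are required, but only 5 are allowed.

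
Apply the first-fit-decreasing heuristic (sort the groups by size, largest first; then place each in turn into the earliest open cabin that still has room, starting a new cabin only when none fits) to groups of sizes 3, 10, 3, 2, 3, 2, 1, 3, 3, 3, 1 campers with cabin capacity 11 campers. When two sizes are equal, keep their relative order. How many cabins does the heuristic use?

4

Sorted descending: 10, 3, 3, 3, 3, 3, 3, 2, 2, 1, 1.
  10 → cabin 1 (new)  [load 10/11]
  3 → cabin 2 (new)  [load 3/11]
  3 → cabin 2  [load 6/11]
  3 → cabin 2  [load 9/11]
  3 → cabin 3 (new)  [load 3/11]
  3 → cabin 3  [load 6/11]
  3 → cabin 3  [load 9/11]
  2 → cabin 2  [load 11/11]
  2 → cabin 3  [load 11/11]
  1 → cabin 1  [load 11/11]
  1 → cabin 4 (new)  [load 1/11]
4 cabins opened.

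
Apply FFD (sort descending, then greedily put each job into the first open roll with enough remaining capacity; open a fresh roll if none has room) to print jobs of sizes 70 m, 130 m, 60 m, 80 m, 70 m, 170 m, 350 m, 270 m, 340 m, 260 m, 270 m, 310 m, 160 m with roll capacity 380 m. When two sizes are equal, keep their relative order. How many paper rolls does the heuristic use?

Sorted descending: 350, 340, 310, 270, 270, 260, 170, 160, 130, 80, 70, 70, 60.
  350 → roll 1 (new)  [load 350/380]
  340 → roll 2 (new)  [load 340/380]
  310 → roll 3 (new)  [load 310/380]
  270 → roll 4 (new)  [load 270/380]
  270 → roll 5 (new)  [load 270/380]
  260 → roll 6 (new)  [load 260/380]
  170 → roll 7 (new)  [load 170/380]
  160 → roll 7  [load 330/380]
  130 → roll 8 (new)  [load 130/380]
  80 → roll 4  [load 350/380]
  70 → roll 3  [load 380/380]
  70 → roll 5  [load 340/380]
  60 → roll 6  [load 320/380]
8 paper rolls opened.

8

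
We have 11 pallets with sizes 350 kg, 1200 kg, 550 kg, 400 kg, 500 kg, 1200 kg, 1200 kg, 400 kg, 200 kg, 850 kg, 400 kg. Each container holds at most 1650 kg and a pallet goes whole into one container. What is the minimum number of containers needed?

Total = 1200 + 1200 + 1200 + 850 + 550 + 500 + 400 + 400 + 400 + 350 + 200 = 7250 kg.
Lower bound: ⌈7250/1650⌉ = 5 containers.
A packing using 5 containers:
  container 1: 1200 + 400 = 1600
  container 2: 1200 + 400 = 1600
  container 3: 1200 + 400 = 1600
  container 4: 850 + 550 + 200 = 1600
  container 5: 500 + 350 = 850
This matches the lower bound, so 5 is optimal.

5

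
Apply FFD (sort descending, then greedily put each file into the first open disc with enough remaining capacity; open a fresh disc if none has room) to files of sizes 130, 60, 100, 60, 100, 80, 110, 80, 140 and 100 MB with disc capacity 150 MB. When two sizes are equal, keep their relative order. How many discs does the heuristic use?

Sorted descending: 140, 130, 110, 100, 100, 100, 80, 80, 60, 60.
  140 → disc 1 (new)  [load 140/150]
  130 → disc 2 (new)  [load 130/150]
  110 → disc 3 (new)  [load 110/150]
  100 → disc 4 (new)  [load 100/150]
  100 → disc 5 (new)  [load 100/150]
  100 → disc 6 (new)  [load 100/150]
  80 → disc 7 (new)  [load 80/150]
  80 → disc 8 (new)  [load 80/150]
  60 → disc 7  [load 140/150]
  60 → disc 8  [load 140/150]
8 discs opened.

8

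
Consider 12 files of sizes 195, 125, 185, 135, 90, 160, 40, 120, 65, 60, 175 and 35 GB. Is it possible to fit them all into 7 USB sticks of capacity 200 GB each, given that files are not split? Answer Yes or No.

No

Total = 1385 GB; ⌈1385/200⌉ = 7.
The bound of 7 does not rule out 7, but exhaustive search shows no assignment into 7 USB sticks of capacity 200 GB exists — the minimum is 8.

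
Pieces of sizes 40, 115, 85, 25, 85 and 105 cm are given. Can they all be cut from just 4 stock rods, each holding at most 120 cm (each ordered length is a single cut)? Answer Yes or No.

Total = 455 cm; ⌈455/120⌉ = 4.
The bound of 4 does not rule out 4, but exhaustive search shows no assignment into 4 stock rods of capacity 120 cm exists — the minimum is 5.

No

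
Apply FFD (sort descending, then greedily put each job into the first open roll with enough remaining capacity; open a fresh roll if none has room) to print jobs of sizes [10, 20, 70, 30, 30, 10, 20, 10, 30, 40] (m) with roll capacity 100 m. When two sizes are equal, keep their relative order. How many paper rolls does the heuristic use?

3

Sorted descending: 70, 40, 30, 30, 30, 20, 20, 10, 10, 10.
  70 → roll 1 (new)  [load 70/100]
  40 → roll 2 (new)  [load 40/100]
  30 → roll 1  [load 100/100]
  30 → roll 2  [load 70/100]
  30 → roll 2  [load 100/100]
  20 → roll 3 (new)  [load 20/100]
  20 → roll 3  [load 40/100]
  10 → roll 3  [load 50/100]
  10 → roll 3  [load 60/100]
  10 → roll 3  [load 70/100]
3 paper rolls opened.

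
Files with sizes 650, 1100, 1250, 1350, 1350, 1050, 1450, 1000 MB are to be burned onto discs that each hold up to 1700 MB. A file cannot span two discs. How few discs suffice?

7

Total = 1450 + 1350 + 1350 + 1250 + 1100 + 1050 + 1000 + 650 = 9200 MB.
Lower bound: ⌈9200/1700⌉ = 6 discs.
Also, 7 files each exceed 850 MB, and no two of those can share a disc, so at least 7 discs are needed.
A packing using 7 discs:
  disc 1: 1450 = 1450
  disc 2: 1350 = 1350
  disc 3: 1350 = 1350
  disc 4: 1250 = 1250
  disc 5: 1100 = 1100
  disc 6: 1050 + 650 = 1700
  disc 7: 1000 = 1000
This matches the lower bound, so 7 is optimal.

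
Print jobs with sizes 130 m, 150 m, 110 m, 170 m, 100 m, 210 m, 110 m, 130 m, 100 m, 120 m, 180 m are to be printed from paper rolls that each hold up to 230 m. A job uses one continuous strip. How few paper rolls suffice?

Total = 210 + 180 + 170 + 150 + 130 + 130 + 120 + 110 + 110 + 100 + 100 = 1510 m.
Lower bound: ⌈1510/230⌉ = 7 paper rolls.
A packing using 8 paper rolls:
  roll 1: 210 = 210
  roll 2: 180 = 180
  roll 3: 170 = 170
  roll 4: 150 = 150
  roll 5: 130 + 100 = 230
  roll 6: 130 + 100 = 230
  roll 7: 120 + 110 = 230
  roll 8: 110 = 110
No arrangement into 7 paper rolls stays within capacity, so 8 is optimal.

8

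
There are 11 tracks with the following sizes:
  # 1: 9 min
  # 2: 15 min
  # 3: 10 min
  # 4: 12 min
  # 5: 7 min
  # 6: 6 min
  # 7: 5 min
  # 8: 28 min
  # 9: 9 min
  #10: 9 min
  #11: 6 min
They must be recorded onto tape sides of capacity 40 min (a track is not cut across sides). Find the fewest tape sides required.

Total = 28 + 15 + 12 + 10 + 9 + 9 + 9 + 7 + 6 + 6 + 5 = 116 min.
Lower bound: ⌈116/40⌉ = 3 tape sides.
A packing using 3 tape sides:
  side 1: 28 + 12 = 40
  side 2: 15 + 10 + 9 + 6 = 40
  side 3: 9 + 9 + 7 + 6 + 5 = 36
This matches the lower bound, so 3 is optimal.

3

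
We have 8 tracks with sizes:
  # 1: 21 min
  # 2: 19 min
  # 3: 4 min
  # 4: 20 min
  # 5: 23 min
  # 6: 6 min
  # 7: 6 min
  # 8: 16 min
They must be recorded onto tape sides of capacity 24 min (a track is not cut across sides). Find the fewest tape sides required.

6

Total = 23 + 21 + 20 + 19 + 16 + 6 + 6 + 4 = 115 min.
Lower bound: ⌈115/24⌉ = 5 tape sides.
A packing using 6 tape sides:
  side 1: 23 = 23
  side 2: 21 = 21
  side 3: 20 + 4 = 24
  side 4: 19 = 19
  side 5: 16 + 6 = 22
  side 6: 6 = 6
No arrangement into 5 tape sides stays within capacity, so 6 is optimal.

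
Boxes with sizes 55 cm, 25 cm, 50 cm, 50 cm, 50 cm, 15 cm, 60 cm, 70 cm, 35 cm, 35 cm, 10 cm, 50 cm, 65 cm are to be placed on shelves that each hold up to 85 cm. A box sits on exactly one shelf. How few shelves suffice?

8

Total = 70 + 65 + 60 + 55 + 50 + 50 + 50 + 50 + 35 + 35 + 25 + 15 + 10 = 570 cm.
Lower bound: ⌈570/85⌉ = 7 shelves.
Also, 8 boxes each exceed 85/2 cm, and no two of those can share a shelf, so at least 8 shelves are needed.
A packing using 8 shelves:
  shelf 1: 70 + 15 = 85
  shelf 2: 65 + 10 = 75
  shelf 3: 60 + 25 = 85
  shelf 4: 55 = 55
  shelf 5: 50 + 35 = 85
  shelf 6: 50 + 35 = 85
  shelf 7: 50 = 50
  shelf 8: 50 = 50
This matches the lower bound, so 8 is optimal.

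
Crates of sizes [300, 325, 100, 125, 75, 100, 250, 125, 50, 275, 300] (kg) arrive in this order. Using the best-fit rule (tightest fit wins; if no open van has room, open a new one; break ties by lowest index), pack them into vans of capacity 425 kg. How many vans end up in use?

6

  300 → van 1 (new)  [load 300/425]
  325 → van 2 (new)  [load 325/425]
  100 → van 2  [load 425/425]
  125 → van 1  [load 425/425]
  75 → van 3 (new)  [load 75/425]
  100 → van 3  [load 175/425]
  250 → van 3  [load 425/425]
  125 → van 4 (new)  [load 125/425]
  50 → van 4  [load 175/425]
  275 → van 5 (new)  [load 275/425]
  300 → van 6 (new)  [load 300/425]
6 vans opened.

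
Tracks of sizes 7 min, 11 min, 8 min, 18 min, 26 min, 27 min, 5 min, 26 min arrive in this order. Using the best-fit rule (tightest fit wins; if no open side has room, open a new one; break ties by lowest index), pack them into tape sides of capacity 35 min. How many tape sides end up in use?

5

  7 → side 1 (new)  [load 7/35]
  11 → side 1  [load 18/35]
  8 → side 1  [load 26/35]
  18 → side 2 (new)  [load 18/35]
  26 → side 3 (new)  [load 26/35]
  27 → side 4 (new)  [load 27/35]
  5 → side 4  [load 32/35]
  26 → side 5 (new)  [load 26/35]
5 tape sides opened.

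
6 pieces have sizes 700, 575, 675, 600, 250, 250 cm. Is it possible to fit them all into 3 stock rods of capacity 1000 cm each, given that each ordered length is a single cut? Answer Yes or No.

Total = 3050 cm; ⌈3050/1000⌉ = 4.
At least 4 stock rods are required, but only 3 are allowed.

No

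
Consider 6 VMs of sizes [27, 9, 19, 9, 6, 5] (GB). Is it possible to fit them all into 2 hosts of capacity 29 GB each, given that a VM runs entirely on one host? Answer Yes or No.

No

Total = 75 GB; ⌈75/29⌉ = 3.
At least 3 hosts are required, but only 2 are allowed.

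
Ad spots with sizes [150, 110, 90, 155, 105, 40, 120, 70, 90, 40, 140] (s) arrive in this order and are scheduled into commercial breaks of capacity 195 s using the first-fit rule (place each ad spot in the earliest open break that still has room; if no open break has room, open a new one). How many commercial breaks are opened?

  150 → break 1 (new)  [load 150/195]
  110 → break 2 (new)  [load 110/195]
  90 → break 3 (new)  [load 90/195]
  155 → break 4 (new)  [load 155/195]
  105 → break 3  [load 195/195]
  40 → break 1  [load 190/195]
  120 → break 5 (new)  [load 120/195]
  70 → break 2  [load 180/195]
  90 → break 6 (new)  [load 90/195]
  40 → break 4  [load 195/195]
  140 → break 7 (new)  [load 140/195]
7 commercial breaks opened.

7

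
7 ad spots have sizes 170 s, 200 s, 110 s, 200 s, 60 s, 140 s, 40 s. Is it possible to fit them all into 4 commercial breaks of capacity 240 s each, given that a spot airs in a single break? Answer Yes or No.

No

Total = 920 s; ⌈920/240⌉ = 4.
The bound of 4 does not rule out 4, but exhaustive search shows no assignment into 4 commercial breaks of capacity 240 s exists — the minimum is 5.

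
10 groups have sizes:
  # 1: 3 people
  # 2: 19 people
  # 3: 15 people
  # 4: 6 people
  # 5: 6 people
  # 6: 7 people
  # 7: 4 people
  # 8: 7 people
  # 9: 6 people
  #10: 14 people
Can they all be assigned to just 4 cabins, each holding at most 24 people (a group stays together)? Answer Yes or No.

Yes

A valid assignment using 4 cabins:
  cabin 1: 19 + 4 = 23
  cabin 2: 15 + 7 = 22
  cabin 3: 14 + 7 + 3 = 24
  cabin 4: 6 + 6 + 6 = 18
Every load is within 24 people, so 4 cabins suffice.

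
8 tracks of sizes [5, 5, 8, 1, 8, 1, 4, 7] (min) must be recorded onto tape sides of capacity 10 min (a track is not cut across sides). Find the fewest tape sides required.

5

Total = 8 + 8 + 7 + 5 + 5 + 4 + 1 + 1 = 39 min.
Lower bound: ⌈39/10⌉ = 4 tape sides.
A packing using 5 tape sides:
  side 1: 8 + 1 + 1 = 10
  side 2: 8 = 8
  side 3: 7 = 7
  side 4: 5 + 5 = 10
  side 5: 4 = 4
No arrangement into 4 tape sides stays within capacity, so 5 is optimal.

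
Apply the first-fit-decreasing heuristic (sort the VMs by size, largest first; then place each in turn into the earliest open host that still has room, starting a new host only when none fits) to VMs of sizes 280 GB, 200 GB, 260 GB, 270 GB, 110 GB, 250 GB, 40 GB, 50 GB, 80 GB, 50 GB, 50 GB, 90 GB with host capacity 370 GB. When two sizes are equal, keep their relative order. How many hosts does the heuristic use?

Sorted descending: 280, 270, 260, 250, 200, 110, 90, 80, 50, 50, 50, 40.
  280 → host 1 (new)  [load 280/370]
  270 → host 2 (new)  [load 270/370]
  260 → host 3 (new)  [load 260/370]
  250 → host 4 (new)  [load 250/370]
  200 → host 5 (new)  [load 200/370]
  110 → host 3  [load 370/370]
  90 → host 1  [load 370/370]
  80 → host 2  [load 350/370]
  50 → host 4  [load 300/370]
  50 → host 4  [load 350/370]
  50 → host 5  [load 250/370]
  40 → host 5  [load 290/370]
5 hosts opened.

5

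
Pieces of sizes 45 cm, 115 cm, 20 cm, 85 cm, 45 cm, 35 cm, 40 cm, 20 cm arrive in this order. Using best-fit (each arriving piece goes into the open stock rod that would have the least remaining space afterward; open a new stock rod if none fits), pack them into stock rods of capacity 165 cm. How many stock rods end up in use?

3

  45 → stock rod 1 (new)  [load 45/165]
  115 → stock rod 1  [load 160/165]
  20 → stock rod 2 (new)  [load 20/165]
  85 → stock rod 2  [load 105/165]
  45 → stock rod 2  [load 150/165]
  35 → stock rod 3 (new)  [load 35/165]
  40 → stock rod 3  [load 75/165]
  20 → stock rod 3  [load 95/165]
3 stock rods opened.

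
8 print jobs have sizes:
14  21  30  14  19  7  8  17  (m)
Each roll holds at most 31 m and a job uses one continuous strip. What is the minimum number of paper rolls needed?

5

Total = 30 + 21 + 19 + 17 + 14 + 14 + 8 + 7 = 130 m.
Lower bound: ⌈130/31⌉ = 5 paper rolls.
A packing using 5 paper rolls:
  roll 1: 30 = 30
  roll 2: 21 + 8 = 29
  roll 3: 19 + 7 = 26
  roll 4: 17 + 14 = 31
  roll 5: 14 = 14
This matches the lower bound, so 5 is optimal.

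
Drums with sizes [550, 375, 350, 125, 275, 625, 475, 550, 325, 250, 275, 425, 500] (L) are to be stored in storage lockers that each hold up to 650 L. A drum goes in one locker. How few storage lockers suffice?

9

Total = 625 + 550 + 550 + 500 + 475 + 425 + 375 + 350 + 325 + 275 + 275 + 250 + 125 = 5100 L.
Lower bound: ⌈5100/650⌉ = 8 storage lockers.
A packing using 9 storage lockers:
  locker 1: 625 = 625
  locker 2: 550 = 550
  locker 3: 550 = 550
  locker 4: 500 + 125 = 625
  locker 5: 475 = 475
  locker 6: 425 = 425
  locker 7: 375 + 275 = 650
  locker 8: 350 + 275 = 625
  locker 9: 325 + 250 = 575
No arrangement into 8 storage lockers stays within capacity, so 9 is optimal.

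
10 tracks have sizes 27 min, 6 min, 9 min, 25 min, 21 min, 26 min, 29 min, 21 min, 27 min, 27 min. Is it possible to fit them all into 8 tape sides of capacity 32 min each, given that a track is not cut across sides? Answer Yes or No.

Yes

A valid assignment using 8 tape sides:
  side 1: 29 = 29
  side 2: 27 = 27
  side 3: 27 = 27
  side 4: 27 = 27
  side 5: 26 + 6 = 32
  side 6: 25 = 25
  side 7: 21 + 9 = 30
  side 8: 21 = 21
Every load is within 32 min, so 8 tape sides suffice.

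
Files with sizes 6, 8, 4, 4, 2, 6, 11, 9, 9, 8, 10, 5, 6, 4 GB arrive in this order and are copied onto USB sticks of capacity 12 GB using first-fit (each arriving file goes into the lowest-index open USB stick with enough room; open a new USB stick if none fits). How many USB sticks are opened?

9

  6 → USB stick 1 (new)  [load 6/12]
  8 → USB stick 2 (new)  [load 8/12]
  4 → USB stick 1  [load 10/12]
  4 → USB stick 2  [load 12/12]
  2 → USB stick 1  [load 12/12]
  6 → USB stick 3 (new)  [load 6/12]
  11 → USB stick 4 (new)  [load 11/12]
  9 → USB stick 5 (new)  [load 9/12]
  9 → USB stick 6 (new)  [load 9/12]
  8 → USB stick 7 (new)  [load 8/12]
  10 → USB stick 8 (new)  [load 10/12]
  5 → USB stick 3  [load 11/12]
  6 → USB stick 9 (new)  [load 6/12]
  4 → USB stick 7  [load 12/12]
9 USB sticks opened.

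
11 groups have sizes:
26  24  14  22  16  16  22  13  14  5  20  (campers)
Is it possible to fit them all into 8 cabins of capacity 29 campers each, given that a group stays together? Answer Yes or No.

Yes

A valid assignment using 8 cabins:
  cabin 1: 26 = 26
  cabin 2: 24 + 5 = 29
  cabin 3: 22 = 22
  cabin 4: 22 = 22
  cabin 5: 20 = 20
  cabin 6: 16 + 13 = 29
  cabin 7: 16 = 16
  cabin 8: 14 + 14 = 28
Every load is within 29 campers, so 8 cabins suffice.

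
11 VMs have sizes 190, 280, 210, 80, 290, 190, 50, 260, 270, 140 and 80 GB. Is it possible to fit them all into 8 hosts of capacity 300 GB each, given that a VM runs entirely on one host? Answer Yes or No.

A valid assignment using 8 hosts:
  host 1: 290 = 290
  host 2: 280 = 280
  host 3: 270 = 270
  host 4: 260 = 260
  host 5: 210 + 80 = 290
  host 6: 190 + 80 = 270
  host 7: 190 + 50 = 240
  host 8: 140 = 140
Every load is within 300 GB, so 8 hosts suffice.

Yes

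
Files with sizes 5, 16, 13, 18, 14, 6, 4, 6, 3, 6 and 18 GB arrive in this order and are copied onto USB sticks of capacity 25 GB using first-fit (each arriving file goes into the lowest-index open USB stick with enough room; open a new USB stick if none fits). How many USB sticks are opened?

  5 → USB stick 1 (new)  [load 5/25]
  16 → USB stick 1  [load 21/25]
  13 → USB stick 2 (new)  [load 13/25]
  18 → USB stick 3 (new)  [load 18/25]
  14 → USB stick 4 (new)  [load 14/25]
  6 → USB stick 2  [load 19/25]
  4 → USB stick 1  [load 25/25]
  6 → USB stick 2  [load 25/25]
  3 → USB stick 3  [load 21/25]
  6 → USB stick 4  [load 20/25]
  18 → USB stick 5 (new)  [load 18/25]
5 USB sticks opened.

5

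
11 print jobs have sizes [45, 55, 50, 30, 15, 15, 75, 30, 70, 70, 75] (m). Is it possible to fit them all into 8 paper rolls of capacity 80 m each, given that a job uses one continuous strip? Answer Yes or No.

A valid assignment using 8 paper rolls:
  roll 1: 75 = 75
  roll 2: 75 = 75
  roll 3: 70 = 70
  roll 4: 70 = 70
  roll 5: 55 + 15 = 70
  roll 6: 50 + 30 = 80
  roll 7: 45 + 30 = 75
  roll 8: 15 = 15
Every load is within 80 m, so 8 paper rolls suffice.

Yes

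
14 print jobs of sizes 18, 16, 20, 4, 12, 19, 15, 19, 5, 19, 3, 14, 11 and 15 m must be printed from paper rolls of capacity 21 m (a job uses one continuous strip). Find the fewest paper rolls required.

11

Total = 20 + 19 + 19 + 19 + 18 + 16 + 15 + 15 + 14 + 12 + 11 + 5 + 4 + 3 = 190 m.
Lower bound: ⌈190/21⌉ = 10 paper rolls.
Also, 11 print jobs each exceed 21/2 m, and no two of those can share a roll, so at least 11 paper rolls are needed.
A packing using 11 paper rolls:
  roll 1: 20 = 20
  roll 2: 19 = 19
  roll 3: 19 = 19
  roll 4: 19 = 19
  roll 5: 18 + 3 = 21
  roll 6: 16 + 5 = 21
  roll 7: 15 + 4 = 19
  roll 8: 15 = 15
  roll 9: 14 = 14
  roll 10: 12 = 12
  roll 11: 11 = 11
This matches the lower bound, so 11 is optimal.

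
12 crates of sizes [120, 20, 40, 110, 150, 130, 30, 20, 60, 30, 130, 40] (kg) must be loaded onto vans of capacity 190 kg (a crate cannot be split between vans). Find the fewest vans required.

Total = 150 + 130 + 130 + 120 + 110 + 60 + 40 + 40 + 30 + 30 + 20 + 20 = 880 kg.
Lower bound: ⌈880/190⌉ = 5 vans.
A packing using 5 vans:
  van 1: 150 + 40 = 190
  van 2: 130 + 60 = 190
  van 3: 130 + 40 + 20 = 190
  van 4: 120 + 30 + 30 = 180
  van 5: 110 + 20 = 130
This matches the lower bound, so 5 is optimal.

5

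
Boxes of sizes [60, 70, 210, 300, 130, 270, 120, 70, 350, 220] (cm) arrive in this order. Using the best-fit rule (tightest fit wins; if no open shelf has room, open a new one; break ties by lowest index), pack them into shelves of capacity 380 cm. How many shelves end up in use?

6

  60 → shelf 1 (new)  [load 60/380]
  70 → shelf 1  [load 130/380]
  210 → shelf 1  [load 340/380]
  300 → shelf 2 (new)  [load 300/380]
  130 → shelf 3 (new)  [load 130/380]
  270 → shelf 4 (new)  [load 270/380]
  120 → shelf 3  [load 250/380]
  70 → shelf 2  [load 370/380]
  350 → shelf 5 (new)  [load 350/380]
  220 → shelf 6 (new)  [load 220/380]
6 shelves opened.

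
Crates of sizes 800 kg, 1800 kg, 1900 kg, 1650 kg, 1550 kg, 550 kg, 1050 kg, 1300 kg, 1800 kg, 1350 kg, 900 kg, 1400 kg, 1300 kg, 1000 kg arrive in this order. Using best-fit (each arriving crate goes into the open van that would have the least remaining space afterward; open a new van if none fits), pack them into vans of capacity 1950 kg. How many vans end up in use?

  800 → van 1 (new)  [load 800/1950]
  1800 → van 2 (new)  [load 1800/1950]
  1900 → van 3 (new)  [load 1900/1950]
  1650 → van 4 (new)  [load 1650/1950]
  1550 → van 5 (new)  [load 1550/1950]
  550 → van 1  [load 1350/1950]
  1050 → van 6 (new)  [load 1050/1950]
  1300 → van 7 (new)  [load 1300/1950]
  1800 → van 8 (new)  [load 1800/1950]
  1350 → van 9 (new)  [load 1350/1950]
  900 → van 6  [load 1950/1950]
  1400 → van 10 (new)  [load 1400/1950]
  1300 → van 11 (new)  [load 1300/1950]
  1000 → van 12 (new)  [load 1000/1950]
12 vans opened.

12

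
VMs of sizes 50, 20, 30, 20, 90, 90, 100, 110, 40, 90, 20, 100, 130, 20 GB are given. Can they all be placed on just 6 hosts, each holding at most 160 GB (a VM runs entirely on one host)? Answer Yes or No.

No

Total = 910 GB; ⌈910/160⌉ = 6.
7 VMs each exceed half the capacity and cannot share a host, forcing at least 7 hosts.
At least 7 hosts are required, but only 6 are allowed.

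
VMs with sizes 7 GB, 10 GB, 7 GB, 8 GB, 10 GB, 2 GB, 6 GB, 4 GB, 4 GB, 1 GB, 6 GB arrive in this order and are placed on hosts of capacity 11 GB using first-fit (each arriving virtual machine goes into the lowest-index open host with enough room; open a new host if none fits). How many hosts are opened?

7

  7 → host 1 (new)  [load 7/11]
  10 → host 2 (new)  [load 10/11]
  7 → host 3 (new)  [load 7/11]
  8 → host 4 (new)  [load 8/11]
  10 → host 5 (new)  [load 10/11]
  2 → host 1  [load 9/11]
  6 → host 6 (new)  [load 6/11]
  4 → host 3  [load 11/11]
  4 → host 6  [load 10/11]
  1 → host 1  [load 10/11]
  6 → host 7 (new)  [load 6/11]
7 hosts opened.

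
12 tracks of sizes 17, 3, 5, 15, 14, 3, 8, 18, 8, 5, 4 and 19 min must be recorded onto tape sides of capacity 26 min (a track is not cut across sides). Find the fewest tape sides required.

Total = 19 + 18 + 17 + 15 + 14 + 8 + 8 + 5 + 5 + 4 + 3 + 3 = 119 min.
Lower bound: ⌈119/26⌉ = 5 tape sides.
A packing using 5 tape sides:
  side 1: 19 + 5 = 24
  side 2: 18 + 8 = 26
  side 3: 17 + 8 = 25
  side 4: 15 + 5 + 4 = 24
  side 5: 14 + 3 + 3 = 20
This matches the lower bound, so 5 is optimal.

5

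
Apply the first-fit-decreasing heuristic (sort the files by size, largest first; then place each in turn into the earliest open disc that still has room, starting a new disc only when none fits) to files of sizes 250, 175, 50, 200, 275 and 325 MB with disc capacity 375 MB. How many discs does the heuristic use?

4

Sorted descending: 325, 275, 250, 200, 175, 50.
  325 → disc 1 (new)  [load 325/375]
  275 → disc 2 (new)  [load 275/375]
  250 → disc 3 (new)  [load 250/375]
  200 → disc 4 (new)  [load 200/375]
  175 → disc 4  [load 375/375]
  50 → disc 1  [load 375/375]
4 discs opened.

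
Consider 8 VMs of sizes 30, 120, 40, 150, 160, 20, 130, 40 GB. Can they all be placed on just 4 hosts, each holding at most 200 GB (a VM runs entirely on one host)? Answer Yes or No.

Yes

A valid assignment using 4 hosts:
  host 1: 160 + 40 = 200
  host 2: 150 + 40 = 190
  host 3: 130 + 30 + 20 = 180
  host 4: 120 = 120
Every load is within 200 GB, so 4 hosts suffice.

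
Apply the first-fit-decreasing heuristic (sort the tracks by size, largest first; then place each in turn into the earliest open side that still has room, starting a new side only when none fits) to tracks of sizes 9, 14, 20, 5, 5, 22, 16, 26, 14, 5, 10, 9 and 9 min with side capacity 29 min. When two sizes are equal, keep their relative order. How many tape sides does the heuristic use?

6

Sorted descending: 26, 22, 20, 16, 14, 14, 10, 9, 9, 9, 5, 5, 5.
  26 → side 1 (new)  [load 26/29]
  22 → side 2 (new)  [load 22/29]
  20 → side 3 (new)  [load 20/29]
  16 → side 4 (new)  [load 16/29]
  14 → side 5 (new)  [load 14/29]
  14 → side 5  [load 28/29]
  10 → side 4  [load 26/29]
  9 → side 3  [load 29/29]
  9 → side 6 (new)  [load 9/29]
  9 → side 6  [load 18/29]
  5 → side 2  [load 27/29]
  5 → side 6  [load 23/29]
  5 → side 6  [load 28/29]
6 tape sides opened.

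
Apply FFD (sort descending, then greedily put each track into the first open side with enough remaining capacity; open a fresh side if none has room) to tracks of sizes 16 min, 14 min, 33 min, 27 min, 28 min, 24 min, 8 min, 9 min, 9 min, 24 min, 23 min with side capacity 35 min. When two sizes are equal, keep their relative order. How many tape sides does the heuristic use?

7

Sorted descending: 33, 28, 27, 24, 24, 23, 16, 14, 9, 9, 8.
  33 → side 1 (new)  [load 33/35]
  28 → side 2 (new)  [load 28/35]
  27 → side 3 (new)  [load 27/35]
  24 → side 4 (new)  [load 24/35]
  24 → side 5 (new)  [load 24/35]
  23 → side 6 (new)  [load 23/35]
  16 → side 7 (new)  [load 16/35]
  14 → side 7  [load 30/35]
  9 → side 4  [load 33/35]
  9 → side 5  [load 33/35]
  8 → side 3  [load 35/35]
7 tape sides opened.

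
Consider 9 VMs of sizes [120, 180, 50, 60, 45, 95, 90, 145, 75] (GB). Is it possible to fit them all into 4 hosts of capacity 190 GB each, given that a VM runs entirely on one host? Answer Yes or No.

No

Total = 860 GB; ⌈860/190⌉ = 5.
At least 5 hosts are required, but only 4 are allowed.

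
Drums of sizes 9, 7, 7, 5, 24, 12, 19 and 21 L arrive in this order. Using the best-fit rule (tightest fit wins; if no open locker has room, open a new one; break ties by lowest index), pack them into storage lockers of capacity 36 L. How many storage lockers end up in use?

4

  9 → locker 1 (new)  [load 9/36]
  7 → locker 1  [load 16/36]
  7 → locker 1  [load 23/36]
  5 → locker 1  [load 28/36]
  24 → locker 2 (new)  [load 24/36]
  12 → locker 2  [load 36/36]
  19 → locker 3 (new)  [load 19/36]
  21 → locker 4 (new)  [load 21/36]
4 storage lockers opened.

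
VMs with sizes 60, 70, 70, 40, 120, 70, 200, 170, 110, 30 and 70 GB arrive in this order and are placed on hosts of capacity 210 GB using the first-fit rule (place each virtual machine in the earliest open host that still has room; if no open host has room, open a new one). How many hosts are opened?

  60 → host 1 (new)  [load 60/210]
  70 → host 1  [load 130/210]
  70 → host 1  [load 200/210]
  40 → host 2 (new)  [load 40/210]
  120 → host 2  [load 160/210]
  70 → host 3 (new)  [load 70/210]
  200 → host 4 (new)  [load 200/210]
  170 → host 5 (new)  [load 170/210]
  110 → host 3  [load 180/210]
  30 → host 2  [load 190/210]
  70 → host 6 (new)  [load 70/210]
6 hosts opened.

6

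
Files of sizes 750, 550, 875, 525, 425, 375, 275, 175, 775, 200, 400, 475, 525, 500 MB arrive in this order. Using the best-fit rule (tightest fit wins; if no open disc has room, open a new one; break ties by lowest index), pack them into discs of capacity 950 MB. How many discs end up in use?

9

  750 → disc 1 (new)  [load 750/950]
  550 → disc 2 (new)  [load 550/950]
  875 → disc 3 (new)  [load 875/950]
  525 → disc 4 (new)  [load 525/950]
  425 → disc 4  [load 950/950]
  375 → disc 2  [load 925/950]
  275 → disc 5 (new)  [load 275/950]
  175 → disc 1  [load 925/950]
  775 → disc 6 (new)  [load 775/950]
  200 → disc 5  [load 475/950]
  400 → disc 5  [load 875/950]
  475 → disc 7 (new)  [load 475/950]
  525 → disc 8 (new)  [load 525/950]
  500 → disc 9 (new)  [load 500/950]
9 discs opened.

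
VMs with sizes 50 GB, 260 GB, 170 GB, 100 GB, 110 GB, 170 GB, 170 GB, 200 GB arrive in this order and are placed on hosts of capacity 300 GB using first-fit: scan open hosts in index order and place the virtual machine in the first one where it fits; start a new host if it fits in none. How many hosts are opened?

  50 → host 1 (new)  [load 50/300]
  260 → host 2 (new)  [load 260/300]
  170 → host 1  [load 220/300]
  100 → host 3 (new)  [load 100/300]
  110 → host 3  [load 210/300]
  170 → host 4 (new)  [load 170/300]
  170 → host 5 (new)  [load 170/300]
  200 → host 6 (new)  [load 200/300]
6 hosts opened.

6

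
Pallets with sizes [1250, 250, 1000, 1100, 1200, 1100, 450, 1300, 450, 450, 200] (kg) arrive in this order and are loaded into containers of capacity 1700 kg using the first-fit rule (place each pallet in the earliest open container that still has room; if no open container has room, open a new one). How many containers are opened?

  1250 → container 1 (new)  [load 1250/1700]
  250 → container 1  [load 1500/1700]
  1000 → container 2 (new)  [load 1000/1700]
  1100 → container 3 (new)  [load 1100/1700]
  1200 → container 4 (new)  [load 1200/1700]
  1100 → container 5 (new)  [load 1100/1700]
  450 → container 2  [load 1450/1700]
  1300 → container 6 (new)  [load 1300/1700]
  450 → container 3  [load 1550/1700]
  450 → container 4  [load 1650/1700]
  200 → container 1  [load 1700/1700]
6 containers opened.

6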